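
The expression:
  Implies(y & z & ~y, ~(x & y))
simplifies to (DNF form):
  True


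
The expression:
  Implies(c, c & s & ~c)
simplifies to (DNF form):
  ~c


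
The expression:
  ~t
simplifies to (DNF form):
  ~t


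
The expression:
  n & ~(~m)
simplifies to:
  m & n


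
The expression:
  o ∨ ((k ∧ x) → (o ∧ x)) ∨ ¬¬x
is always true.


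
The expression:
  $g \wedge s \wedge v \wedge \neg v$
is never true.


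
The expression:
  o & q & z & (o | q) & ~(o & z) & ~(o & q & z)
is never true.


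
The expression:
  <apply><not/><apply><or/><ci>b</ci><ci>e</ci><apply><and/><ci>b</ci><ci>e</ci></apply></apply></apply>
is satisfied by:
  {e: False, b: False}


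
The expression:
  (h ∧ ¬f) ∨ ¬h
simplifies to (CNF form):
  ¬f ∨ ¬h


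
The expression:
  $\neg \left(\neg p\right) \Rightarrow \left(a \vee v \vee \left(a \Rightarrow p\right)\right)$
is always true.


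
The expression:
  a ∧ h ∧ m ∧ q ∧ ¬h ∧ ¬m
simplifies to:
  False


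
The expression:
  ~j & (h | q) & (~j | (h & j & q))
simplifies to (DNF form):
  (h & ~j) | (q & ~j)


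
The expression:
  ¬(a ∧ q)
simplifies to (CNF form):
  ¬a ∨ ¬q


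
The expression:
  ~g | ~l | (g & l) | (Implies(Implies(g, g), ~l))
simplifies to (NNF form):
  True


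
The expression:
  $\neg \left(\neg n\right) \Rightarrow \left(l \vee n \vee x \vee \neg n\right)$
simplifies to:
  $\text{True}$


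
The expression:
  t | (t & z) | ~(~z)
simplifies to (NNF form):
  t | z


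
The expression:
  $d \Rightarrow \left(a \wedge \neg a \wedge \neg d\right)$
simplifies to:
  $\neg d$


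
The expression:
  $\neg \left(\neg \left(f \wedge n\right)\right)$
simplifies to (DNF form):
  $f \wedge n$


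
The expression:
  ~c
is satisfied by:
  {c: False}


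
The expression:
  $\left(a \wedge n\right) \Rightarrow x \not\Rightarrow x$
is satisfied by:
  {n: False, a: False}
  {a: True, n: False}
  {n: True, a: False}


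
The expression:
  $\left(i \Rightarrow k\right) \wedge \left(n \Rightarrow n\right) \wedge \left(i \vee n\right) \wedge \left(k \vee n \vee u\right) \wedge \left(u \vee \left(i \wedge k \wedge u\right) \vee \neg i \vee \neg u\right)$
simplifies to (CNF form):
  $\left(i \vee n\right) \wedge \left(i \vee \neg i\right) \wedge \left(k \vee n\right) \wedge \left(k \vee \neg i\right)$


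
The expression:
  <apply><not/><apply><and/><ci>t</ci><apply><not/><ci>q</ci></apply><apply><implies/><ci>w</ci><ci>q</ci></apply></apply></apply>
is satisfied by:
  {q: True, w: True, t: False}
  {q: True, w: False, t: False}
  {w: True, q: False, t: False}
  {q: False, w: False, t: False}
  {q: True, t: True, w: True}
  {q: True, t: True, w: False}
  {t: True, w: True, q: False}


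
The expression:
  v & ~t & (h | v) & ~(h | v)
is never true.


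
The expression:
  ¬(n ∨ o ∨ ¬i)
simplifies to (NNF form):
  i ∧ ¬n ∧ ¬o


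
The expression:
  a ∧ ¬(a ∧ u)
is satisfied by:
  {a: True, u: False}


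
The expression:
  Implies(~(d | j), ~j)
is always true.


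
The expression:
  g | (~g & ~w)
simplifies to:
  g | ~w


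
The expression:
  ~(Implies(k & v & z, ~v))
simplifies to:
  k & v & z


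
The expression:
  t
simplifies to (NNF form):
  t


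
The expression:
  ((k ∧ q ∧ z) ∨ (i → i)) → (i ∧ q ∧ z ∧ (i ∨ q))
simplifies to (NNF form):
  i ∧ q ∧ z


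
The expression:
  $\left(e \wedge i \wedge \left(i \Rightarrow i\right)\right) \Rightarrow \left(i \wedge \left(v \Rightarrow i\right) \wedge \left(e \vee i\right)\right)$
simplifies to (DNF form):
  $\text{True}$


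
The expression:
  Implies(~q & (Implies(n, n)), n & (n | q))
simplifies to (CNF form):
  n | q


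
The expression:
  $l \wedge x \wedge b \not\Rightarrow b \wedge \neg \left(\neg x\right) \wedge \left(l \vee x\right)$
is never true.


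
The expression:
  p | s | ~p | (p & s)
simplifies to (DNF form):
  True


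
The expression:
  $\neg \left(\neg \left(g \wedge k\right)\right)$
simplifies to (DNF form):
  $g \wedge k$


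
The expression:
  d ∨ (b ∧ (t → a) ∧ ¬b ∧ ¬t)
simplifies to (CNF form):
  d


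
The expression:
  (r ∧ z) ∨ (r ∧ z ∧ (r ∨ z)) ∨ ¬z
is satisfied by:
  {r: True, z: False}
  {z: False, r: False}
  {z: True, r: True}


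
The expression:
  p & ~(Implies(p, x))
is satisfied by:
  {p: True, x: False}


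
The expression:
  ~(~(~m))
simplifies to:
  ~m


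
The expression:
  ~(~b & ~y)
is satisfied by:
  {y: True, b: True}
  {y: True, b: False}
  {b: True, y: False}


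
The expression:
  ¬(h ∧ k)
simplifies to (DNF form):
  ¬h ∨ ¬k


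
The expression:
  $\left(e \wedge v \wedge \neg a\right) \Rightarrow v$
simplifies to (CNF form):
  $\text{True}$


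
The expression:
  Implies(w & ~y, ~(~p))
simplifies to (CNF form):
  p | y | ~w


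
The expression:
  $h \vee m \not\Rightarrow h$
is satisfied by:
  {m: True, h: True}
  {m: True, h: False}
  {h: True, m: False}


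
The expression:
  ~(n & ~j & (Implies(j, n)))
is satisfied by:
  {j: True, n: False}
  {n: False, j: False}
  {n: True, j: True}


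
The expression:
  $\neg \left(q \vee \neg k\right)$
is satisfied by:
  {k: True, q: False}


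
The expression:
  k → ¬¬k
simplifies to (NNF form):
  True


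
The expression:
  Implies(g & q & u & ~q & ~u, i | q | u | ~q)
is always true.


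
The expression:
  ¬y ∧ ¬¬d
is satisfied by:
  {d: True, y: False}


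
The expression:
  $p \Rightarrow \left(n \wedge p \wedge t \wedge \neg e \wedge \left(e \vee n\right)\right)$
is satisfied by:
  {t: True, n: True, e: False, p: False}
  {t: True, e: False, n: False, p: False}
  {n: True, t: False, e: False, p: False}
  {t: False, e: False, n: False, p: False}
  {t: True, n: True, e: True, p: False}
  {t: True, e: True, n: False, p: False}
  {n: True, e: True, t: False, p: False}
  {e: True, t: False, n: False, p: False}
  {p: True, t: True, n: True, e: False}


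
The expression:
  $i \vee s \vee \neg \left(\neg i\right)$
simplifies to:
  $i \vee s$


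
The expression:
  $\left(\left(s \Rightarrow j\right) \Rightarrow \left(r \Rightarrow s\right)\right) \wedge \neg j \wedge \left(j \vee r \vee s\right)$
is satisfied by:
  {s: True, j: False}


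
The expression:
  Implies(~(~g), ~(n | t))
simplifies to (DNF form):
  ~g | (~n & ~t)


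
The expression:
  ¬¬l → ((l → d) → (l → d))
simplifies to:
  True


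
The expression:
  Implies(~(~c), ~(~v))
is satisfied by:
  {v: True, c: False}
  {c: False, v: False}
  {c: True, v: True}


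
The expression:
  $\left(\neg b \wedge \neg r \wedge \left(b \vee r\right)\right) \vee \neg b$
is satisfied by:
  {b: False}


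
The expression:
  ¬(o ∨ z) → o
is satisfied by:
  {o: True, z: True}
  {o: True, z: False}
  {z: True, o: False}


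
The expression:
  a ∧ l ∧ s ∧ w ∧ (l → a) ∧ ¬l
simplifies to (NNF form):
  False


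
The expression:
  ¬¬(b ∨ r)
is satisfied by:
  {r: True, b: True}
  {r: True, b: False}
  {b: True, r: False}


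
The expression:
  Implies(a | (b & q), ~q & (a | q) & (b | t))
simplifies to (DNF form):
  (b & ~q) | (t & ~q) | (~a & ~b)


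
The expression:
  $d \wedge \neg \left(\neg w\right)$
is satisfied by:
  {w: True, d: True}


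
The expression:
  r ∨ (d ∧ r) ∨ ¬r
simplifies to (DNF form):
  True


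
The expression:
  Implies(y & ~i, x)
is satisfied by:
  {i: True, x: True, y: False}
  {i: True, y: False, x: False}
  {x: True, y: False, i: False}
  {x: False, y: False, i: False}
  {i: True, x: True, y: True}
  {i: True, y: True, x: False}
  {x: True, y: True, i: False}


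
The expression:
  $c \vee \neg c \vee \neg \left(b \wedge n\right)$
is always true.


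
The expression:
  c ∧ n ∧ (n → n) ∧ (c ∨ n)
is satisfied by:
  {c: True, n: True}


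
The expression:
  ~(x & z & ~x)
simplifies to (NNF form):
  True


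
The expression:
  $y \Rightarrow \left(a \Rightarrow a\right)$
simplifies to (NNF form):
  $\text{True}$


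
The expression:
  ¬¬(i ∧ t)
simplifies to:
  i ∧ t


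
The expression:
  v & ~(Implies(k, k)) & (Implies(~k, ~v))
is never true.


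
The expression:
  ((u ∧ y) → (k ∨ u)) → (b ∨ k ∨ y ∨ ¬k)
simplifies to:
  True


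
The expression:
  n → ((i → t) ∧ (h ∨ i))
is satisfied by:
  {t: True, h: True, i: False, n: False}
  {t: True, i: False, h: False, n: False}
  {h: True, t: False, i: False, n: False}
  {t: False, i: False, h: False, n: False}
  {t: True, i: True, h: True, n: False}
  {t: True, i: True, h: False, n: False}
  {i: True, h: True, t: False, n: False}
  {i: True, t: False, h: False, n: False}
  {n: True, t: True, h: True, i: False}
  {n: True, h: True, t: False, i: False}
  {n: True, h: True, t: True, i: True}
  {n: True, t: True, i: True, h: False}


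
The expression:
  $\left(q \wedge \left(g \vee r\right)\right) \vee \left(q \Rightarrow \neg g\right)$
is always true.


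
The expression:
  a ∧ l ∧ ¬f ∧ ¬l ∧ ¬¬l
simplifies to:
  False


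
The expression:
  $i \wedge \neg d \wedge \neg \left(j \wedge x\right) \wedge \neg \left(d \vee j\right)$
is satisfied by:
  {i: True, d: False, j: False}


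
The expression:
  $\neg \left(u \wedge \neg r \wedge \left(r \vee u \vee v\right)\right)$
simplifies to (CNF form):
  $r \vee \neg u$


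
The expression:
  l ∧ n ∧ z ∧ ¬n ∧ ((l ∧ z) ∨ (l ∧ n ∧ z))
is never true.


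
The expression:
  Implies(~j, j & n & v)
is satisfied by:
  {j: True}


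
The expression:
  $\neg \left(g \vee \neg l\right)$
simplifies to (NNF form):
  $l \wedge \neg g$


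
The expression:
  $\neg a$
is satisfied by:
  {a: False}


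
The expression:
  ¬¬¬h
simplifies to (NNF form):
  ¬h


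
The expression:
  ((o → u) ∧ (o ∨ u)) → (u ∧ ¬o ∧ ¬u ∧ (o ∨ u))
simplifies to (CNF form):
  ¬u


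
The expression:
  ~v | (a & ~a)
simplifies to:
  ~v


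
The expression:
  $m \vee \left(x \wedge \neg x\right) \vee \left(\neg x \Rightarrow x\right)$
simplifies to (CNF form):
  $m \vee x$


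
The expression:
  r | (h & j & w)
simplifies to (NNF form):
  r | (h & j & w)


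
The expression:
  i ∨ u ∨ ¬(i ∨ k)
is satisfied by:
  {i: True, u: True, k: False}
  {i: True, k: False, u: False}
  {u: True, k: False, i: False}
  {u: False, k: False, i: False}
  {i: True, u: True, k: True}
  {i: True, k: True, u: False}
  {u: True, k: True, i: False}


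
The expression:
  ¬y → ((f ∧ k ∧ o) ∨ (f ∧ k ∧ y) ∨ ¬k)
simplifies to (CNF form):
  (f ∨ y ∨ ¬k) ∧ (o ∨ y ∨ ¬k)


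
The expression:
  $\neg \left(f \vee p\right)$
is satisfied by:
  {p: False, f: False}


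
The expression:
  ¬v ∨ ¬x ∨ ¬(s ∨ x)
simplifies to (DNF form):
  ¬v ∨ ¬x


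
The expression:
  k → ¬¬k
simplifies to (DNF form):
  True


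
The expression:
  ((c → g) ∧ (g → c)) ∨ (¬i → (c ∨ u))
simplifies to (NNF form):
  c ∨ i ∨ u ∨ ¬g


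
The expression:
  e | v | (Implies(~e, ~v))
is always true.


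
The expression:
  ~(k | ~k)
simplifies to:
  False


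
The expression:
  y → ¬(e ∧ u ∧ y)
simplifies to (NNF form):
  ¬e ∨ ¬u ∨ ¬y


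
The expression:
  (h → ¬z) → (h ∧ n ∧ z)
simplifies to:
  h ∧ z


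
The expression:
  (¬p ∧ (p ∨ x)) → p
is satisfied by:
  {p: True, x: False}
  {x: False, p: False}
  {x: True, p: True}


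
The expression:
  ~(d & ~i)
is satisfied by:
  {i: True, d: False}
  {d: False, i: False}
  {d: True, i: True}


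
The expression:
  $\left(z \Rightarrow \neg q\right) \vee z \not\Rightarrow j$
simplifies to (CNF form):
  $\neg j \vee \neg q \vee \neg z$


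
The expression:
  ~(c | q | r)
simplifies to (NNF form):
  ~c & ~q & ~r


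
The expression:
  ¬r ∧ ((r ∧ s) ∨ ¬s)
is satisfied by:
  {r: False, s: False}


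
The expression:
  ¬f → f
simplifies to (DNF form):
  f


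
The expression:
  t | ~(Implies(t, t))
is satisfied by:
  {t: True}


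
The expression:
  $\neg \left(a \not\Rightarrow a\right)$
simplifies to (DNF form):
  $\text{True}$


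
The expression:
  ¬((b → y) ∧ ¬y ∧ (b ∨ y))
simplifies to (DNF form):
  True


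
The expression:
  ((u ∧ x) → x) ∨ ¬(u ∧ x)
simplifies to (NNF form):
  True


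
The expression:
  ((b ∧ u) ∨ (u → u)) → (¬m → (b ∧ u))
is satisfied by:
  {b: True, m: True, u: True}
  {b: True, m: True, u: False}
  {m: True, u: True, b: False}
  {m: True, u: False, b: False}
  {b: True, u: True, m: False}


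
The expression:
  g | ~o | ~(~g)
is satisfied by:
  {g: True, o: False}
  {o: False, g: False}
  {o: True, g: True}


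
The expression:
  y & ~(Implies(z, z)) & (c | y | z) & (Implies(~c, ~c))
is never true.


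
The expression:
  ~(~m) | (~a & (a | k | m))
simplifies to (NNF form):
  m | (k & ~a)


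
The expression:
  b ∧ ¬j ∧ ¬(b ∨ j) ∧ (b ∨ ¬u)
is never true.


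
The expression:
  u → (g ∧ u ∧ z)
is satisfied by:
  {g: True, z: True, u: False}
  {g: True, z: False, u: False}
  {z: True, g: False, u: False}
  {g: False, z: False, u: False}
  {g: True, u: True, z: True}


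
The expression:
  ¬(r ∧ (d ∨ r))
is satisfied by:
  {r: False}


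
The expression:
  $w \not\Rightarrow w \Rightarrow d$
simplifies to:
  $\text{True}$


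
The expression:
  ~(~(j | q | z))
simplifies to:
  j | q | z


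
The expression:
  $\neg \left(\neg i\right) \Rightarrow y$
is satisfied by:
  {y: True, i: False}
  {i: False, y: False}
  {i: True, y: True}


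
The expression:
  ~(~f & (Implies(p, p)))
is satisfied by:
  {f: True}


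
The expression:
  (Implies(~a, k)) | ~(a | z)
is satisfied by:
  {a: True, k: True, z: False}
  {a: True, z: False, k: False}
  {k: True, z: False, a: False}
  {k: False, z: False, a: False}
  {a: True, k: True, z: True}
  {a: True, z: True, k: False}
  {k: True, z: True, a: False}


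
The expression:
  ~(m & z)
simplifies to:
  ~m | ~z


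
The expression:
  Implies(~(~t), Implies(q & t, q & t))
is always true.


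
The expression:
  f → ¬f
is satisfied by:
  {f: False}


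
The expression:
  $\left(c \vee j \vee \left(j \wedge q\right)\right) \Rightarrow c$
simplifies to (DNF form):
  $c \vee \neg j$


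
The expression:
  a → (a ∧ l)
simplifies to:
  l ∨ ¬a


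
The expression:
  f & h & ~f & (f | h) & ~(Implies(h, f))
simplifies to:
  False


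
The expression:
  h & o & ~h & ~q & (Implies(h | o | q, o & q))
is never true.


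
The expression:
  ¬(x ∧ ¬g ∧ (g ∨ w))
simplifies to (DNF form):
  g ∨ ¬w ∨ ¬x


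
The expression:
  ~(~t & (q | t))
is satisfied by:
  {t: True, q: False}
  {q: False, t: False}
  {q: True, t: True}


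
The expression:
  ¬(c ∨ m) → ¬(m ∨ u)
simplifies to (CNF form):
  c ∨ m ∨ ¬u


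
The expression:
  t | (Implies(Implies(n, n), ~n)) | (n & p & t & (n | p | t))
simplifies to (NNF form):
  t | ~n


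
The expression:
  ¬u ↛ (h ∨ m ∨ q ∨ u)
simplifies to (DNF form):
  ¬h ∧ ¬m ∧ ¬q ∧ ¬u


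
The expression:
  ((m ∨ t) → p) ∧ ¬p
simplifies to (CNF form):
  ¬m ∧ ¬p ∧ ¬t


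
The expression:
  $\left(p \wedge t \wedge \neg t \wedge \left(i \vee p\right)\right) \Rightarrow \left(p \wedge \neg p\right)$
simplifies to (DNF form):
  $\text{True}$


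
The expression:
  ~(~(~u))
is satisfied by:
  {u: False}


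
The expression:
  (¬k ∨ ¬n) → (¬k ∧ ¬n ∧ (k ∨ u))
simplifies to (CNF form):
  (k ∨ u) ∧ (k ∨ ¬n) ∧ (n ∨ ¬k)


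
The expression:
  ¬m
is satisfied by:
  {m: False}


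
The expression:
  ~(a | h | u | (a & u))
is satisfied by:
  {u: False, h: False, a: False}


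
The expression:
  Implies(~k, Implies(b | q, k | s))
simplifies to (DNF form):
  k | s | (~b & ~q)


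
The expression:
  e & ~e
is never true.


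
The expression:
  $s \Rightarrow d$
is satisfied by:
  {d: True, s: False}
  {s: False, d: False}
  {s: True, d: True}


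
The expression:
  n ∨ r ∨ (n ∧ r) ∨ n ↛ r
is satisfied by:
  {r: True, n: True}
  {r: True, n: False}
  {n: True, r: False}


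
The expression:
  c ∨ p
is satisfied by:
  {c: True, p: True}
  {c: True, p: False}
  {p: True, c: False}


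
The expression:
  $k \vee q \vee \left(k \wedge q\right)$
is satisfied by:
  {k: True, q: True}
  {k: True, q: False}
  {q: True, k: False}


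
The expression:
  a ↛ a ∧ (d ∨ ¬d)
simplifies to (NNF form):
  False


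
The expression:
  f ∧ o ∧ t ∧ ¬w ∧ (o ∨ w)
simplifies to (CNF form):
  f ∧ o ∧ t ∧ ¬w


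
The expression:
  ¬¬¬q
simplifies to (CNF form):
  ¬q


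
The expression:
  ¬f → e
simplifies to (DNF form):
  e ∨ f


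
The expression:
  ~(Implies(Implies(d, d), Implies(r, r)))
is never true.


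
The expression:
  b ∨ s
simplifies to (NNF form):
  b ∨ s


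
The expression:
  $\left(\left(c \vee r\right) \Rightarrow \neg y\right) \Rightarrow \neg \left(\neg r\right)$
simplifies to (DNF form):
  $r \vee \left(c \wedge y\right)$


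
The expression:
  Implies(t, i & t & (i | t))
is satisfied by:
  {i: True, t: False}
  {t: False, i: False}
  {t: True, i: True}


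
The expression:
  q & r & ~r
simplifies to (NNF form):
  False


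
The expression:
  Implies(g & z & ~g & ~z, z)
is always true.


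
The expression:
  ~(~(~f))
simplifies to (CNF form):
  ~f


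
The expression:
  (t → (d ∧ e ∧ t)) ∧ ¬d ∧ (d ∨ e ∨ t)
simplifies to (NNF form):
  e ∧ ¬d ∧ ¬t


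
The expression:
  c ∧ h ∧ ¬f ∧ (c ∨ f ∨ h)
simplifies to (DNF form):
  c ∧ h ∧ ¬f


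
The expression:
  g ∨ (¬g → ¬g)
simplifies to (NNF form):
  True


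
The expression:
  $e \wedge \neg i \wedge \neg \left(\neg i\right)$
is never true.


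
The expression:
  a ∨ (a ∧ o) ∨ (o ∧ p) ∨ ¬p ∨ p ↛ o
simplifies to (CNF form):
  True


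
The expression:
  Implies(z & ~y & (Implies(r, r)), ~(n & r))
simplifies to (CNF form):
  y | ~n | ~r | ~z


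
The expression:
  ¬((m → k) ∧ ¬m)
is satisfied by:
  {m: True}


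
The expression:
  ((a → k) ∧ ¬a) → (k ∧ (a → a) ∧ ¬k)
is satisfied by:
  {a: True}


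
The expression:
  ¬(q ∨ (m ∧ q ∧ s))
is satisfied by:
  {q: False}


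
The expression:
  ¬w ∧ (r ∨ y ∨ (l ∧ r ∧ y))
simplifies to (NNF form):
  ¬w ∧ (r ∨ y)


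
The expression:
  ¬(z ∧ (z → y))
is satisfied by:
  {z: False, y: False}
  {y: True, z: False}
  {z: True, y: False}


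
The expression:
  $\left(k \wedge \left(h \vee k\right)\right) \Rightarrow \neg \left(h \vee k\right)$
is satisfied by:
  {k: False}


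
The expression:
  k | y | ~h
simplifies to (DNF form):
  k | y | ~h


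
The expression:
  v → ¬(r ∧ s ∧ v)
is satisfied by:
  {s: False, v: False, r: False}
  {r: True, s: False, v: False}
  {v: True, s: False, r: False}
  {r: True, v: True, s: False}
  {s: True, r: False, v: False}
  {r: True, s: True, v: False}
  {v: True, s: True, r: False}


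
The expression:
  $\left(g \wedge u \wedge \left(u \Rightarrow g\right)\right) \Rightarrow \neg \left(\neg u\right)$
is always true.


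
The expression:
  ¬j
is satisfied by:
  {j: False}


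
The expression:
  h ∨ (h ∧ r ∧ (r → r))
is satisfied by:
  {h: True}


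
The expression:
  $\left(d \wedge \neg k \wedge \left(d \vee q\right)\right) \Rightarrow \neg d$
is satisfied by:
  {k: True, d: False}
  {d: False, k: False}
  {d: True, k: True}


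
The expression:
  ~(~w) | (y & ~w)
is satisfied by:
  {y: True, w: True}
  {y: True, w: False}
  {w: True, y: False}


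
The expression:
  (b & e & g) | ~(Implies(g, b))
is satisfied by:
  {e: True, g: True, b: False}
  {g: True, b: False, e: False}
  {b: True, e: True, g: True}


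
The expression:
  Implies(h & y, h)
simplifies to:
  True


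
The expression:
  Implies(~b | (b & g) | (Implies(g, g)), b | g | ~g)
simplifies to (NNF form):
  True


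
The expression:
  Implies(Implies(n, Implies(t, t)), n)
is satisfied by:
  {n: True}


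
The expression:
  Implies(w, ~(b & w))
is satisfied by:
  {w: False, b: False}
  {b: True, w: False}
  {w: True, b: False}


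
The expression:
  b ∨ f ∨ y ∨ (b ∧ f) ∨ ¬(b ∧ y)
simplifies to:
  True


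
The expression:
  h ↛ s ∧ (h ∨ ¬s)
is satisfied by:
  {h: True, s: False}


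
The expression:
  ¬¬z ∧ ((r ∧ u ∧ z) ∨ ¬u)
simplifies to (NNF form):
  z ∧ (r ∨ ¬u)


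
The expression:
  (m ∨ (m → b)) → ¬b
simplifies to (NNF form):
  ¬b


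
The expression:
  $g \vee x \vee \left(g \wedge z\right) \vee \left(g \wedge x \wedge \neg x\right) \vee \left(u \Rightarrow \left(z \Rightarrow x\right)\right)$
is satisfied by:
  {x: True, g: True, u: False, z: False}
  {x: True, u: False, g: False, z: False}
  {g: True, x: False, u: False, z: False}
  {x: False, u: False, g: False, z: False}
  {z: True, x: True, g: True, u: False}
  {z: True, x: True, u: False, g: False}
  {z: True, g: True, x: False, u: False}
  {z: True, x: False, u: False, g: False}
  {x: True, u: True, g: True, z: False}
  {x: True, u: True, z: False, g: False}
  {u: True, g: True, z: False, x: False}
  {u: True, z: False, g: False, x: False}
  {x: True, u: True, z: True, g: True}
  {x: True, u: True, z: True, g: False}
  {u: True, z: True, g: True, x: False}


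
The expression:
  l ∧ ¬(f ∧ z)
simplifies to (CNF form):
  l ∧ (¬f ∨ ¬z)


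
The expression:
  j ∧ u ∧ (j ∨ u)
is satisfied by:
  {j: True, u: True}


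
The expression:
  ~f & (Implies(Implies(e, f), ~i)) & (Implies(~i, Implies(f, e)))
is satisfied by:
  {e: True, f: False, i: False}
  {e: False, f: False, i: False}
  {i: True, e: True, f: False}


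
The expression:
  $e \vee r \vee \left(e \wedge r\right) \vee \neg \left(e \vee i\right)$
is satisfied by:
  {r: True, e: True, i: False}
  {r: True, e: False, i: False}
  {e: True, r: False, i: False}
  {r: False, e: False, i: False}
  {r: True, i: True, e: True}
  {r: True, i: True, e: False}
  {i: True, e: True, r: False}


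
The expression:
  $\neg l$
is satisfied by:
  {l: False}


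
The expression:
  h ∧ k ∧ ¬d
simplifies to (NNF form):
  h ∧ k ∧ ¬d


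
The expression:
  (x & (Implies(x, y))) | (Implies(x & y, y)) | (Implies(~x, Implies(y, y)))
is always true.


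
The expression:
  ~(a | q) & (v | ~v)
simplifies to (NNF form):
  ~a & ~q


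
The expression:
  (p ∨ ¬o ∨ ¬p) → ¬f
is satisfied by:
  {f: False}


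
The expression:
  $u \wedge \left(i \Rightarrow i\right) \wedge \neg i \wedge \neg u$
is never true.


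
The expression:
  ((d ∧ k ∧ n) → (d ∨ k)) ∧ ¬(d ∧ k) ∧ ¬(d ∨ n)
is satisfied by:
  {n: False, d: False}


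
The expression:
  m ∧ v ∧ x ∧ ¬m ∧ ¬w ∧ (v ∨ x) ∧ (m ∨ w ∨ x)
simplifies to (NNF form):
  False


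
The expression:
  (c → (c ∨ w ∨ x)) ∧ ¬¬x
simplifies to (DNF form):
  x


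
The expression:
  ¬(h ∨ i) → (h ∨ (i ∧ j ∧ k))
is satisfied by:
  {i: True, h: True}
  {i: True, h: False}
  {h: True, i: False}


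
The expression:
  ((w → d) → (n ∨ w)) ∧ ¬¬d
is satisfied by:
  {n: True, w: True, d: True}
  {n: True, d: True, w: False}
  {w: True, d: True, n: False}


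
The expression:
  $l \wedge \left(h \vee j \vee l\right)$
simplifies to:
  $l$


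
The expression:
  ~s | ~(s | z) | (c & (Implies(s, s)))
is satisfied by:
  {c: True, s: False}
  {s: False, c: False}
  {s: True, c: True}


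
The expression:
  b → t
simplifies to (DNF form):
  t ∨ ¬b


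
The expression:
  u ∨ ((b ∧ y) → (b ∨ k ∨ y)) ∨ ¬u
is always true.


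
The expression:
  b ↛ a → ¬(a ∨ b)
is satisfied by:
  {a: True, b: False}
  {b: False, a: False}
  {b: True, a: True}


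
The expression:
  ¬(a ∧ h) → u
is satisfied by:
  {a: True, u: True, h: True}
  {a: True, u: True, h: False}
  {u: True, h: True, a: False}
  {u: True, h: False, a: False}
  {a: True, h: True, u: False}


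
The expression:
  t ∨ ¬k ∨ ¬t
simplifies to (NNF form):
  True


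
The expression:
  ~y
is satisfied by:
  {y: False}


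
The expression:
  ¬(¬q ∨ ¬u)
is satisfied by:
  {u: True, q: True}


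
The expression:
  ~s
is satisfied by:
  {s: False}


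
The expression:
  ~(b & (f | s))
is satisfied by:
  {s: False, b: False, f: False}
  {f: True, s: False, b: False}
  {s: True, f: False, b: False}
  {f: True, s: True, b: False}
  {b: True, f: False, s: False}


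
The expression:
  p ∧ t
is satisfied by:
  {t: True, p: True}


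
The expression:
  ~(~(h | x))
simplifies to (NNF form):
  h | x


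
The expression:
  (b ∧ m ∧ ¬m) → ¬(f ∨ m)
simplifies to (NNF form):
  True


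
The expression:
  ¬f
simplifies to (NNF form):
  ¬f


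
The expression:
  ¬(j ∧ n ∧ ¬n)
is always true.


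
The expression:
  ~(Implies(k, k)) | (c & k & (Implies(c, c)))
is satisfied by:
  {c: True, k: True}


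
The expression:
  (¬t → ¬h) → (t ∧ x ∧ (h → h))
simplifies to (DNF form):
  (h ∧ ¬t) ∨ (t ∧ x)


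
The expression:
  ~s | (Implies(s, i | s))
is always true.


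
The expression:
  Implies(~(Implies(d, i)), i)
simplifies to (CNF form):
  i | ~d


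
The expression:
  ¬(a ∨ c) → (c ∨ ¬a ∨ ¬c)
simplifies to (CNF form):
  True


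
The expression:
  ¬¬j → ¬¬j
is always true.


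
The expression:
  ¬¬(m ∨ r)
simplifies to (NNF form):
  m ∨ r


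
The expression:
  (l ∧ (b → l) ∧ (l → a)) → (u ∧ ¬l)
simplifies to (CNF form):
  ¬a ∨ ¬l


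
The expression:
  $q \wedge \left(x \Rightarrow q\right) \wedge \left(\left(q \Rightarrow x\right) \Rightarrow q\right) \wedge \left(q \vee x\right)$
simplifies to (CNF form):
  $q$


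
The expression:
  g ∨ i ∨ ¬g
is always true.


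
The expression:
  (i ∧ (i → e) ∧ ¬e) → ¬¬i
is always true.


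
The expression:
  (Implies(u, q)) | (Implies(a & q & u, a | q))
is always true.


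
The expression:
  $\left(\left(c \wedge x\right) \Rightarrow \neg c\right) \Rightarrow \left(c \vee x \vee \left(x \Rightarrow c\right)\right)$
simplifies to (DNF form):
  $\text{True}$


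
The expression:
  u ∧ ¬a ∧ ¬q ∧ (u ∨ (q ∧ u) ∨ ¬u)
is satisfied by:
  {u: True, q: False, a: False}


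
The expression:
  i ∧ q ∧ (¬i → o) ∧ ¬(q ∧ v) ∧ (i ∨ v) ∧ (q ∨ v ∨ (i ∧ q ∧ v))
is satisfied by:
  {i: True, q: True, v: False}


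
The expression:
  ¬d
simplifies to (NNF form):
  ¬d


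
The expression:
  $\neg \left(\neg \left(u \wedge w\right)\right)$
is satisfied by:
  {u: True, w: True}


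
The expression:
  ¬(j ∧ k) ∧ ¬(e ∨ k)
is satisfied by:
  {e: False, k: False}


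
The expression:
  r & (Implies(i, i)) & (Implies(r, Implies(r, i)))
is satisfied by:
  {r: True, i: True}


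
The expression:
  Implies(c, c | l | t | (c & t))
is always true.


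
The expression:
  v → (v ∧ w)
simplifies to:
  w ∨ ¬v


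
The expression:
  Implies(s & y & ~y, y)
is always true.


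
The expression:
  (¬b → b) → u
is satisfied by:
  {u: True, b: False}
  {b: False, u: False}
  {b: True, u: True}


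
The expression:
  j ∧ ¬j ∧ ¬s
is never true.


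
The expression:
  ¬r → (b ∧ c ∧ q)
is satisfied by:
  {r: True, b: True, c: True, q: True}
  {r: True, b: True, c: True, q: False}
  {r: True, b: True, q: True, c: False}
  {r: True, b: True, q: False, c: False}
  {r: True, c: True, q: True, b: False}
  {r: True, c: True, q: False, b: False}
  {r: True, c: False, q: True, b: False}
  {r: True, c: False, q: False, b: False}
  {b: True, c: True, q: True, r: False}


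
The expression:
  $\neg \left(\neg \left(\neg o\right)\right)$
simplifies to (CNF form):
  $\neg o$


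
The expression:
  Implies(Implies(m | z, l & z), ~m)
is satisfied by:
  {l: False, m: False, z: False}
  {z: True, l: False, m: False}
  {m: True, l: False, z: False}
  {z: True, m: True, l: False}
  {l: True, z: False, m: False}
  {z: True, l: True, m: False}
  {m: True, l: True, z: False}


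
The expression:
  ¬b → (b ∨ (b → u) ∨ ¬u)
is always true.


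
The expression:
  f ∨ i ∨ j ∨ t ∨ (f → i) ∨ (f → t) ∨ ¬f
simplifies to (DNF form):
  True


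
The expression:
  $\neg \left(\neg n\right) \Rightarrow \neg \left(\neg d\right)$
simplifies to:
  $d \vee \neg n$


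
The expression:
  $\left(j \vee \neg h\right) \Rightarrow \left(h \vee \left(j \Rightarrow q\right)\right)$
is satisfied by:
  {q: True, h: True, j: False}
  {q: True, h: False, j: False}
  {h: True, q: False, j: False}
  {q: False, h: False, j: False}
  {j: True, q: True, h: True}
  {j: True, q: True, h: False}
  {j: True, h: True, q: False}


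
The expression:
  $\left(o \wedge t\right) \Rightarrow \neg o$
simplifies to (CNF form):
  $\neg o \vee \neg t$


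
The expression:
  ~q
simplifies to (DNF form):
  ~q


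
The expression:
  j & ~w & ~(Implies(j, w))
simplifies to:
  j & ~w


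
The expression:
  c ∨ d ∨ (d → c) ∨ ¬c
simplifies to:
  True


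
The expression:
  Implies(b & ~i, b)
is always true.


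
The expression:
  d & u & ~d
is never true.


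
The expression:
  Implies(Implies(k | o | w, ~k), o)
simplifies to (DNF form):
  k | o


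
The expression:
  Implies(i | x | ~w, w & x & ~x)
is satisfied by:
  {w: True, x: False, i: False}


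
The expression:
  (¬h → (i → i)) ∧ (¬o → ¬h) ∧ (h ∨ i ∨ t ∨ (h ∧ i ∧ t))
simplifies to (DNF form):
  (h ∧ o) ∨ (i ∧ ¬h) ∨ (t ∧ ¬h)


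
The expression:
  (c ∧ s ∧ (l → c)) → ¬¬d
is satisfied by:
  {d: True, s: False, c: False}
  {s: False, c: False, d: False}
  {d: True, c: True, s: False}
  {c: True, s: False, d: False}
  {d: True, s: True, c: False}
  {s: True, d: False, c: False}
  {d: True, c: True, s: True}


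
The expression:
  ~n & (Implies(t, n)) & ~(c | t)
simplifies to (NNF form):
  ~c & ~n & ~t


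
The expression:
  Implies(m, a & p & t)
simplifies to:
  ~m | (a & p & t)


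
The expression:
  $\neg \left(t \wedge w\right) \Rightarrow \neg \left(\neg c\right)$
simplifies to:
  $c \vee \left(t \wedge w\right)$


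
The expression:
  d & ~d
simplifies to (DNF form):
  False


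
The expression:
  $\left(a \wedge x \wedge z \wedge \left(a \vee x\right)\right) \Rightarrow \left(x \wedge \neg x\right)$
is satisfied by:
  {x: False, z: False, a: False}
  {a: True, x: False, z: False}
  {z: True, x: False, a: False}
  {a: True, z: True, x: False}
  {x: True, a: False, z: False}
  {a: True, x: True, z: False}
  {z: True, x: True, a: False}


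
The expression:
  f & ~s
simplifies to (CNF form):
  f & ~s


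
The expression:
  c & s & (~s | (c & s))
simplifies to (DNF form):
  c & s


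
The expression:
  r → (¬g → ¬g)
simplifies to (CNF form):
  True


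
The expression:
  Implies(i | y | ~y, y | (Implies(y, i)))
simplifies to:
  True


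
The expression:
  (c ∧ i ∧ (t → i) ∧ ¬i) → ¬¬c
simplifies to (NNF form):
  True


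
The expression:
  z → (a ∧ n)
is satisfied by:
  {a: True, n: True, z: False}
  {a: True, n: False, z: False}
  {n: True, a: False, z: False}
  {a: False, n: False, z: False}
  {a: True, z: True, n: True}


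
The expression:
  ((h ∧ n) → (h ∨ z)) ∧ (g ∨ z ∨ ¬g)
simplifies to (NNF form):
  True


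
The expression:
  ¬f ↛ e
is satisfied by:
  {e: True, f: False}
  {f: False, e: False}
  {f: True, e: True}


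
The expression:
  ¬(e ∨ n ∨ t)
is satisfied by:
  {n: False, e: False, t: False}


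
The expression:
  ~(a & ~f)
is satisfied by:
  {f: True, a: False}
  {a: False, f: False}
  {a: True, f: True}


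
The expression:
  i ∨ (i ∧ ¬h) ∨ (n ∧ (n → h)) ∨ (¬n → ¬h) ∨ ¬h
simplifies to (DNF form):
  i ∨ n ∨ ¬h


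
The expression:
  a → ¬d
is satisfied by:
  {d: False, a: False}
  {a: True, d: False}
  {d: True, a: False}


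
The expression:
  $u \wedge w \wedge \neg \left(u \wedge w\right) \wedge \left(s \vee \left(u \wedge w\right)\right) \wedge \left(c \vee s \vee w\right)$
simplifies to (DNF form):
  $\text{False}$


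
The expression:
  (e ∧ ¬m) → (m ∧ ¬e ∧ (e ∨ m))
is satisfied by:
  {m: True, e: False}
  {e: False, m: False}
  {e: True, m: True}


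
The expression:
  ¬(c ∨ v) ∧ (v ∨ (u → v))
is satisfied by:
  {u: False, v: False, c: False}


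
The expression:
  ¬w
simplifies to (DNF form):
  ¬w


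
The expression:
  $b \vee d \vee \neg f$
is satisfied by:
  {b: True, d: True, f: False}
  {b: True, d: False, f: False}
  {d: True, b: False, f: False}
  {b: False, d: False, f: False}
  {f: True, b: True, d: True}
  {f: True, b: True, d: False}
  {f: True, d: True, b: False}


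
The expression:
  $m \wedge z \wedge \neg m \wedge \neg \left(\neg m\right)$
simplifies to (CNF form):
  $\text{False}$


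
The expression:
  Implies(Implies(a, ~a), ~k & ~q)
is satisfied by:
  {a: True, q: False, k: False}
  {a: True, k: True, q: False}
  {a: True, q: True, k: False}
  {a: True, k: True, q: True}
  {k: False, q: False, a: False}


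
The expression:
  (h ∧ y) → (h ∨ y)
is always true.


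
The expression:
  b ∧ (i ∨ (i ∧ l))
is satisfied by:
  {i: True, b: True}


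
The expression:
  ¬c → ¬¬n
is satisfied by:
  {n: True, c: True}
  {n: True, c: False}
  {c: True, n: False}


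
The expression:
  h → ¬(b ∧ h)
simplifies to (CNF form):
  ¬b ∨ ¬h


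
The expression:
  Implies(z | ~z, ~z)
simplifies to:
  ~z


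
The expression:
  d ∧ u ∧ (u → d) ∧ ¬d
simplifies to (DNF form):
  False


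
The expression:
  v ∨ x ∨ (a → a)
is always true.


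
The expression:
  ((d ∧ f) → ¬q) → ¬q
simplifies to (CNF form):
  (d ∨ ¬q) ∧ (f ∨ ¬q)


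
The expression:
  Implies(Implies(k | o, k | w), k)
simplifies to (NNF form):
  k | (o & ~w)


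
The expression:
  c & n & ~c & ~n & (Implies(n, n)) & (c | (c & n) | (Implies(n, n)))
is never true.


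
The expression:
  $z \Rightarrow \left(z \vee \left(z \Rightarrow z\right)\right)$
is always true.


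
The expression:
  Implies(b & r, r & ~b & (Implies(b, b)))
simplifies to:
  ~b | ~r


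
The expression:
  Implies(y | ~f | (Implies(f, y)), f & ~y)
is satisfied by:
  {f: True, y: False}


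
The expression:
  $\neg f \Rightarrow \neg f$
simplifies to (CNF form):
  $\text{True}$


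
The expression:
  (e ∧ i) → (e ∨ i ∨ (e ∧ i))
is always true.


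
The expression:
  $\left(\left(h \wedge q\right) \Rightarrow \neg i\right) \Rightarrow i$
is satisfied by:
  {i: True}


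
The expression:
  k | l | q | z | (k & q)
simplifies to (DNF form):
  k | l | q | z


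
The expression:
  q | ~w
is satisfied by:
  {q: True, w: False}
  {w: False, q: False}
  {w: True, q: True}


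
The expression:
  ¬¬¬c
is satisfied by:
  {c: False}


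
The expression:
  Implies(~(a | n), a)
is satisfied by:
  {n: True, a: True}
  {n: True, a: False}
  {a: True, n: False}


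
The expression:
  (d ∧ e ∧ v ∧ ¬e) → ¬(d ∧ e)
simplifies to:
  True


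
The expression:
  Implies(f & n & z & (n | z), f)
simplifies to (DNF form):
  True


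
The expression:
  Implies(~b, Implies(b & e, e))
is always true.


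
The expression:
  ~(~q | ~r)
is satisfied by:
  {r: True, q: True}


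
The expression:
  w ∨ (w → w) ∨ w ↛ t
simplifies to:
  True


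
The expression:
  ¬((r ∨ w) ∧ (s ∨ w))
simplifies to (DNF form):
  (¬r ∧ ¬w) ∨ (¬s ∧ ¬w)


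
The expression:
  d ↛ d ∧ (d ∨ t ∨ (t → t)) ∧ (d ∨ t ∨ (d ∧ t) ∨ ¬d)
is never true.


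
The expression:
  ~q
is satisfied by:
  {q: False}


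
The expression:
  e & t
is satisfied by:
  {t: True, e: True}


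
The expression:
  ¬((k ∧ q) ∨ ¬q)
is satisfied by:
  {q: True, k: False}


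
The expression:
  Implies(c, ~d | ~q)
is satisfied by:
  {c: False, q: False, d: False}
  {d: True, c: False, q: False}
  {q: True, c: False, d: False}
  {d: True, q: True, c: False}
  {c: True, d: False, q: False}
  {d: True, c: True, q: False}
  {q: True, c: True, d: False}


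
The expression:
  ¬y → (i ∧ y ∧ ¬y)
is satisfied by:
  {y: True}


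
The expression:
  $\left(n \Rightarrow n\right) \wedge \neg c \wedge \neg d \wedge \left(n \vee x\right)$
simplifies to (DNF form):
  $\left(n \wedge \neg c \wedge \neg d\right) \vee \left(x \wedge \neg c \wedge \neg d\right)$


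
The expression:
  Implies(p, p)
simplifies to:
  True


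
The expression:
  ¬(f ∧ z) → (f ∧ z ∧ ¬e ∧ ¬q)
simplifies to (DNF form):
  f ∧ z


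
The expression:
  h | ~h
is always true.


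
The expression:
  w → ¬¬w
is always true.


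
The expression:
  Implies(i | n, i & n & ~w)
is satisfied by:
  {i: False, n: False, w: False}
  {w: True, i: False, n: False}
  {n: True, i: True, w: False}


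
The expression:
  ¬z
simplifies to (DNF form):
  ¬z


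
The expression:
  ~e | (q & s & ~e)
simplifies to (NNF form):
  ~e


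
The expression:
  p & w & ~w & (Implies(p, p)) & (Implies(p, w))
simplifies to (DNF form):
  False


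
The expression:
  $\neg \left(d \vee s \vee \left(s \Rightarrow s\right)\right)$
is never true.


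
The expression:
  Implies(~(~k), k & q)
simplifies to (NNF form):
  q | ~k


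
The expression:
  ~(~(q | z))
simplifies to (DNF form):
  q | z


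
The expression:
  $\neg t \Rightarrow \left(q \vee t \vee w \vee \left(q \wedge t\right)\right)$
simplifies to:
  $q \vee t \vee w$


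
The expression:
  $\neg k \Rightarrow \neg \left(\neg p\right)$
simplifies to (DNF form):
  $k \vee p$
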